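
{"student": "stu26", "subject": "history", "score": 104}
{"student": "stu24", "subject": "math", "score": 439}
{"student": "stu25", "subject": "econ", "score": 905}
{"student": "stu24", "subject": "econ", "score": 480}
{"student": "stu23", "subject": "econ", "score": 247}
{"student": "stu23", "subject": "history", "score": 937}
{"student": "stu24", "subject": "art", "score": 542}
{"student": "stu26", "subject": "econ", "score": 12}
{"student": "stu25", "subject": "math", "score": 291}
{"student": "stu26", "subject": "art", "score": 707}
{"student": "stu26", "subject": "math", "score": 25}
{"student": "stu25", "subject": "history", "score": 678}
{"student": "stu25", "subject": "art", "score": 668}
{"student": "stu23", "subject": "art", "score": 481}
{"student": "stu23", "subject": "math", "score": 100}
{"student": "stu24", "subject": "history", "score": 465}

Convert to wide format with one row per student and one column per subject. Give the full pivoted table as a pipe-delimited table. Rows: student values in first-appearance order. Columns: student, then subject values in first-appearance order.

Columns: student plus the 4 distinct subject values (history, math, econ, art).
For example, row stu26 column history takes score=104 from the long row (stu26, history).

| student | history | math | econ | art |
| stu26 | 104 | 25 | 12 | 707 |
| stu24 | 465 | 439 | 480 | 542 |
| stu25 | 678 | 291 | 905 | 668 |
| stu23 | 937 | 100 | 247 | 481 |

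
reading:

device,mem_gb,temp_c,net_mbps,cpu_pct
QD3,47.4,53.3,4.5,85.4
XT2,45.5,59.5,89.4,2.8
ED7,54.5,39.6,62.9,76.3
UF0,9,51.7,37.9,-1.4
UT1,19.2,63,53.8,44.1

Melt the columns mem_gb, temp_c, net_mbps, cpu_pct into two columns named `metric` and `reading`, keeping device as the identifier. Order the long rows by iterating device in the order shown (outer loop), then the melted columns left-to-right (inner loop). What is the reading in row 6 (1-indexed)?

59.5

20 rows total (5 × 4). Row 6: index ⌊(6-1)/4⌋ = 1 into device → XT2; (6-1) mod 4 = 1 into the melted columns → temp_c.
So row 6 is (XT2, temp_c, 59.5); reading = 59.5.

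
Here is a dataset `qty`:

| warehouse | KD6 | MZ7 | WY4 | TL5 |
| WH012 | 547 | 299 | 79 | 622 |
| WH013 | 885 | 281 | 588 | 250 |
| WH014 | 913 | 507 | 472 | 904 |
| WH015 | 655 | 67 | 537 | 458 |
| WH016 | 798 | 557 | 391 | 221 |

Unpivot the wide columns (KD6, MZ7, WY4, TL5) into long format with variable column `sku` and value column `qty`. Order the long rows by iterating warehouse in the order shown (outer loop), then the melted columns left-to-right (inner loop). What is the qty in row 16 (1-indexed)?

458

20 rows total (5 × 4). Row 16: index ⌊(16-1)/4⌋ = 3 into warehouse → WH015; (16-1) mod 4 = 3 into the melted columns → TL5.
So row 16 is (WH015, TL5, 458); qty = 458.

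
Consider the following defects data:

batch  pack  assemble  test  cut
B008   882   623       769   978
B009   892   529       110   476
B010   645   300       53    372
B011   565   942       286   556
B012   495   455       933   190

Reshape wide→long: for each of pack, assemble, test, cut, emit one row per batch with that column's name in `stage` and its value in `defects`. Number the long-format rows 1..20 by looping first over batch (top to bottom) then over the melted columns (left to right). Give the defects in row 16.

20 rows total (5 × 4). Row 16: index ⌊(16-1)/4⌋ = 3 into batch → B011; (16-1) mod 4 = 3 into the melted columns → cut.
So row 16 is (B011, cut, 556); defects = 556.

556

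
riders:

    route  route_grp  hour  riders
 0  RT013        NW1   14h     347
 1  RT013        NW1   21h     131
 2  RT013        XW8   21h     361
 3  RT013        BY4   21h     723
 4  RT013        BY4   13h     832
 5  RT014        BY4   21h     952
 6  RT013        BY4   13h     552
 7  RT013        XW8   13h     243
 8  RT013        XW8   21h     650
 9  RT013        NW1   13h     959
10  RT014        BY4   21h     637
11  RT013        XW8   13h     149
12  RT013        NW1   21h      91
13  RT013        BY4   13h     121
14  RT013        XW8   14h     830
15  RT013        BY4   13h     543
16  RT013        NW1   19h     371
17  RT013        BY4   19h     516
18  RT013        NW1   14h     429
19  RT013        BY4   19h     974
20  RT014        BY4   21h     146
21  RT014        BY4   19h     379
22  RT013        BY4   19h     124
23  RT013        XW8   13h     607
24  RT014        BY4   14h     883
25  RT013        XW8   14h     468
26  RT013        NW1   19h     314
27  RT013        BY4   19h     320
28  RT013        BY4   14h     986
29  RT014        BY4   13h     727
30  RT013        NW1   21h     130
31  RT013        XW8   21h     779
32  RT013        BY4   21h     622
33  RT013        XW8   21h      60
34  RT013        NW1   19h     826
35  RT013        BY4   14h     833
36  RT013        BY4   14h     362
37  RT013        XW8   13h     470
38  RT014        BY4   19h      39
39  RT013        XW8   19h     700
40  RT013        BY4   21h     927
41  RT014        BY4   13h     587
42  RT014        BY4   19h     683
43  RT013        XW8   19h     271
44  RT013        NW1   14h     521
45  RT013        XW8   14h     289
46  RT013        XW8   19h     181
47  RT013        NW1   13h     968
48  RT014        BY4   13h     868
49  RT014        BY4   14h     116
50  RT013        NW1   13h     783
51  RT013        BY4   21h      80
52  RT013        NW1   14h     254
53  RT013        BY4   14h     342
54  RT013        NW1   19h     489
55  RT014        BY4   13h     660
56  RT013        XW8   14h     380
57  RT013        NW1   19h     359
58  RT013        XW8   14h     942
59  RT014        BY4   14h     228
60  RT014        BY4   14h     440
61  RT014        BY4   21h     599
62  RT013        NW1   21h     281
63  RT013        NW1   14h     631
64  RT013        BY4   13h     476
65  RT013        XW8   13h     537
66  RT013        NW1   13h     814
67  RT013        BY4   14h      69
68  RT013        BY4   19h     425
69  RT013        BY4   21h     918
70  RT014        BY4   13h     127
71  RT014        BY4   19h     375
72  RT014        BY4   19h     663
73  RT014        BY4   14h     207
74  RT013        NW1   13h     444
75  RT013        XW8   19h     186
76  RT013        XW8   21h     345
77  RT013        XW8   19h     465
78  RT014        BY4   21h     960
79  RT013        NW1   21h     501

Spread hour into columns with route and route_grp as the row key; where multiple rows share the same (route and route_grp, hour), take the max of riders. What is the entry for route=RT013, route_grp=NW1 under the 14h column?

Rows with route=RT013, route_grp=NW1 and hour=14h: riders values are 347, 429, 521, 254, 631.
max(347, 429, 521, 254, 631) = 631.

631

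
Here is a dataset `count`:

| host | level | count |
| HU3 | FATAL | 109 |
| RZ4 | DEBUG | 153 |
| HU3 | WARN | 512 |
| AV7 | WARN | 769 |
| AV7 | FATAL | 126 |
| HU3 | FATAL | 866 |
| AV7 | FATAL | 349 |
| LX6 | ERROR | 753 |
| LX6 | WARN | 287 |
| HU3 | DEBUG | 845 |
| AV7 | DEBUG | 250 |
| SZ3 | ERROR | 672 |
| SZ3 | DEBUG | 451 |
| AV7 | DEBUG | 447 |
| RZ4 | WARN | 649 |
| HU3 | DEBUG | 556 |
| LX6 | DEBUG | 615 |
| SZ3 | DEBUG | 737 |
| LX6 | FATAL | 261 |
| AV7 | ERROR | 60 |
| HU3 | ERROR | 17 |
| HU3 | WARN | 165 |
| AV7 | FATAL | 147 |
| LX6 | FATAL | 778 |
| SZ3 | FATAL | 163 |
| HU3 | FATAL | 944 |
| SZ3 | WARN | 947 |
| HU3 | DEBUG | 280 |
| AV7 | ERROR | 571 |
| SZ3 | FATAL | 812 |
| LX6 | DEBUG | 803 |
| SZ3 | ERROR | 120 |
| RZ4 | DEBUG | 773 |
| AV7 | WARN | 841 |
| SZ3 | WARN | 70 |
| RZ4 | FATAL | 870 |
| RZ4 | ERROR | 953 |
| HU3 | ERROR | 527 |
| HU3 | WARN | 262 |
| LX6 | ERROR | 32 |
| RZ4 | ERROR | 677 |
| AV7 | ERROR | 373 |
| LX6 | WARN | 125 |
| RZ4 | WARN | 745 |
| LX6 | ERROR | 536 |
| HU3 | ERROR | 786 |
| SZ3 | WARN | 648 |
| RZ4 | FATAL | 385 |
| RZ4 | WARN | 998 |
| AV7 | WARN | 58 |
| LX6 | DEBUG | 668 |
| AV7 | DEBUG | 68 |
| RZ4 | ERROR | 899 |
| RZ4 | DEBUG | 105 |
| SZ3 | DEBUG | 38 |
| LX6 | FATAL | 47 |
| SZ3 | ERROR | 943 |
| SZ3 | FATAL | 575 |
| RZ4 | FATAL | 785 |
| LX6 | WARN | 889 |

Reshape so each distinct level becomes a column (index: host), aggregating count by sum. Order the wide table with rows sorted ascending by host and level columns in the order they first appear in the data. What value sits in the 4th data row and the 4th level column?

With rows sorted ascending by host, row 4 is host=RZ4. level columns in first-appearance order: FATAL, DEBUG, WARN, ERROR; column 4 is ERROR.
Long rows with host=RZ4, level=ERROR: 953 + 677 + 899 = 2529.

2529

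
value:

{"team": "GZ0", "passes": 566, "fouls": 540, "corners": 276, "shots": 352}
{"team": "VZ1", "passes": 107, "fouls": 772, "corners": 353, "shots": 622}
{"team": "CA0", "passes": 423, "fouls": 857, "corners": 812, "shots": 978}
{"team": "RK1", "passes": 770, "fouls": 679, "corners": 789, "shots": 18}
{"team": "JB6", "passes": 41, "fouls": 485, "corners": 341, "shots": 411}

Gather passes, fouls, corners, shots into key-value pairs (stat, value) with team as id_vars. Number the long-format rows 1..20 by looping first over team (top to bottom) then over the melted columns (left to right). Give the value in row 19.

341

20 rows total (5 × 4). Row 19: index ⌊(19-1)/4⌋ = 4 into team → JB6; (19-1) mod 4 = 2 into the melted columns → corners.
So row 19 is (JB6, corners, 341); value = 341.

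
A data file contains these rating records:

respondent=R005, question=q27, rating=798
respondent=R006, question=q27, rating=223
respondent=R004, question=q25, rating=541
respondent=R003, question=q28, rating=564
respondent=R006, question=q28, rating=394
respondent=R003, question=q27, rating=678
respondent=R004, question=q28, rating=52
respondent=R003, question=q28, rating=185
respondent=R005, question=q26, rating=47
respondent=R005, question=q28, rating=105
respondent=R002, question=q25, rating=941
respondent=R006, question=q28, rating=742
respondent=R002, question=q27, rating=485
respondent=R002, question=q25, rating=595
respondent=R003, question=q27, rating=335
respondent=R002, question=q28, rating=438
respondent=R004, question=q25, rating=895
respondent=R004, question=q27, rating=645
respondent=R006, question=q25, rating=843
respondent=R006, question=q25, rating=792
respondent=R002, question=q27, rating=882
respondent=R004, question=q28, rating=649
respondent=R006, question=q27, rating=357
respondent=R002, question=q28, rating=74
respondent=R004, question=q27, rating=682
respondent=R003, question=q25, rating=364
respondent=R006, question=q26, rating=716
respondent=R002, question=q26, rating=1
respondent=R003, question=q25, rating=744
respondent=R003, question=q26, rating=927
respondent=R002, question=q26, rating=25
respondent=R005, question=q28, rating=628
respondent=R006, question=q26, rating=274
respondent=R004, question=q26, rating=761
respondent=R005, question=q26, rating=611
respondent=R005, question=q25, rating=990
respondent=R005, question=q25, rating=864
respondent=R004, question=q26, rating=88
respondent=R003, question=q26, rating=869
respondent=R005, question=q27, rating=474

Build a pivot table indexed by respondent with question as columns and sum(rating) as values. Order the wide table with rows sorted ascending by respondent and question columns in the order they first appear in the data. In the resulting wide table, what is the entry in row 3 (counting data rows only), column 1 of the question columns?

1327

With rows sorted ascending by respondent, row 3 is respondent=R004. question columns in first-appearance order: q27, q25, q28, q26; column 1 is q27.
Long rows with respondent=R004, question=q27: 645 + 682 = 1327.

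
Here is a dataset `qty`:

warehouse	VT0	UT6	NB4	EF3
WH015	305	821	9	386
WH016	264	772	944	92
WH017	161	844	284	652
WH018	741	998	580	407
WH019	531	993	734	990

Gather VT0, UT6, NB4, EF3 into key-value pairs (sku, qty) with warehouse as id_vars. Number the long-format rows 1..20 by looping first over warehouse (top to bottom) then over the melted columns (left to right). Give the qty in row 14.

20 rows total (5 × 4). Row 14: index ⌊(14-1)/4⌋ = 3 into warehouse → WH018; (14-1) mod 4 = 1 into the melted columns → UT6.
So row 14 is (WH018, UT6, 998); qty = 998.

998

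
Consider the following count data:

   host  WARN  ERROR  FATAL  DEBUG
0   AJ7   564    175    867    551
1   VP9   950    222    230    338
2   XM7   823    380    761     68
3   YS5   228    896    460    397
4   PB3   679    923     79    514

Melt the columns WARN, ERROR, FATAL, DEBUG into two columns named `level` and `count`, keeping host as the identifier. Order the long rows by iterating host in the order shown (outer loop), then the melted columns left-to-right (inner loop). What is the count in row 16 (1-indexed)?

20 rows total (5 × 4). Row 16: index ⌊(16-1)/4⌋ = 3 into host → YS5; (16-1) mod 4 = 3 into the melted columns → DEBUG.
So row 16 is (YS5, DEBUG, 397); count = 397.

397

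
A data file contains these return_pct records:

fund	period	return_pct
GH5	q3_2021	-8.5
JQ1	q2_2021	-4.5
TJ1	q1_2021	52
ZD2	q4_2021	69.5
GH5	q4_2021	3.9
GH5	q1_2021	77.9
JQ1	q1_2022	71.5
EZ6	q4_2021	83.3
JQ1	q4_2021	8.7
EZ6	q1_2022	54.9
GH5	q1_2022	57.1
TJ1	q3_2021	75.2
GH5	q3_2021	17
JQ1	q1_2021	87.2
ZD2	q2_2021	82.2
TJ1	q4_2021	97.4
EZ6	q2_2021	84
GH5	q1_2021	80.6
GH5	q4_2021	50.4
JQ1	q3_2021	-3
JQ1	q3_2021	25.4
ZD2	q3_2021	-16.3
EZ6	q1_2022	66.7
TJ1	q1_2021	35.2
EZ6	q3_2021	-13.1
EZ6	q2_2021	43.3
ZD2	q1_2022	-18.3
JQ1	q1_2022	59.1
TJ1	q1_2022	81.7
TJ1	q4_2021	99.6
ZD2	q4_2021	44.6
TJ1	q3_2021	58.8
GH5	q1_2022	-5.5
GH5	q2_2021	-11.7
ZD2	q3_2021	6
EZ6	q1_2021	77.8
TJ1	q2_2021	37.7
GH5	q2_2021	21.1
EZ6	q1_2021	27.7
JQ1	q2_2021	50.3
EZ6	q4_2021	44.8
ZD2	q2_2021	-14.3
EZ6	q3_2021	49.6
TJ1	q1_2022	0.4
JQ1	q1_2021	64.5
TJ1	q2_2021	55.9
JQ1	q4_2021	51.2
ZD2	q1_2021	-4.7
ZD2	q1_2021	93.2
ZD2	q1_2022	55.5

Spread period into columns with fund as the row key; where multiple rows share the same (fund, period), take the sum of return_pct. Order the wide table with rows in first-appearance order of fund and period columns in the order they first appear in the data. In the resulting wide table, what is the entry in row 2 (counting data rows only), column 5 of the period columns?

130.6

With rows in first-appearance order of fund, row 2 is fund=JQ1. period columns in first-appearance order: q3_2021, q2_2021, q1_2021, q4_2021, q1_2022; column 5 is q1_2022.
Long rows with fund=JQ1, period=q1_2022: 71.5 + 59.1 = 130.6.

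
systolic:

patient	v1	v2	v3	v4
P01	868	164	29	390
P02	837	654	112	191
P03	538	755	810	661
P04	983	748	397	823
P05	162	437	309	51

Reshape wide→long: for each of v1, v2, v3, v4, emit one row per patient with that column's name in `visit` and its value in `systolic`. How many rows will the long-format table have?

20

5 patient values × 4 melted columns = 20 rows.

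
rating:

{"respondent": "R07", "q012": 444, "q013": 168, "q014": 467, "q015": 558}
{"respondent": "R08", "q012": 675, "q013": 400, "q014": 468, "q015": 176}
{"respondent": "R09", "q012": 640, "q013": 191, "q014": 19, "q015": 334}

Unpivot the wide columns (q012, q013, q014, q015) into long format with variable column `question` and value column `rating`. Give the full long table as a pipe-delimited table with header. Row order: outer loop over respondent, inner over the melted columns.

| respondent | question | rating |
| R07 | q012 | 444 |
| R07 | q013 | 168 |
| R07 | q014 | 467 |
| R07 | q015 | 558 |
| R08 | q012 | 675 |
| R08 | q013 | 400 |
| R08 | q014 | 468 |
| R08 | q015 | 176 |
| R09 | q012 | 640 |
| R09 | q013 | 191 |
| R09 | q014 | 19 |
| R09 | q015 | 334 |

Each (respondent, column) pair becomes one row: 3 × 4 = 12 rows.
For example, (R07, q012) → rating=444.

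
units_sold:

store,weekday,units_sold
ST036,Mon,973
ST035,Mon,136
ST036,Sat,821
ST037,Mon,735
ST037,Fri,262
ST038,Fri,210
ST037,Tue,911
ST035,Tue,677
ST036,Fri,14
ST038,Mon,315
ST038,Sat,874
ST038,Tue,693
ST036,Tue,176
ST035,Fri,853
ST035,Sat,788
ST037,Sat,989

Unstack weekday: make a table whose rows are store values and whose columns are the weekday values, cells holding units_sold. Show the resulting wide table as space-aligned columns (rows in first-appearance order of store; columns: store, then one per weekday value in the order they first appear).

Columns: store plus the 4 distinct weekday values (Mon, Sat, Fri, Tue).
For example, row ST036 column Mon takes units_sold=973 from the long row (ST036, Mon).

store  Mon  Sat  Fri  Tue
ST036  973  821  14   176
ST035  136  788  853  677
ST037  735  989  262  911
ST038  315  874  210  693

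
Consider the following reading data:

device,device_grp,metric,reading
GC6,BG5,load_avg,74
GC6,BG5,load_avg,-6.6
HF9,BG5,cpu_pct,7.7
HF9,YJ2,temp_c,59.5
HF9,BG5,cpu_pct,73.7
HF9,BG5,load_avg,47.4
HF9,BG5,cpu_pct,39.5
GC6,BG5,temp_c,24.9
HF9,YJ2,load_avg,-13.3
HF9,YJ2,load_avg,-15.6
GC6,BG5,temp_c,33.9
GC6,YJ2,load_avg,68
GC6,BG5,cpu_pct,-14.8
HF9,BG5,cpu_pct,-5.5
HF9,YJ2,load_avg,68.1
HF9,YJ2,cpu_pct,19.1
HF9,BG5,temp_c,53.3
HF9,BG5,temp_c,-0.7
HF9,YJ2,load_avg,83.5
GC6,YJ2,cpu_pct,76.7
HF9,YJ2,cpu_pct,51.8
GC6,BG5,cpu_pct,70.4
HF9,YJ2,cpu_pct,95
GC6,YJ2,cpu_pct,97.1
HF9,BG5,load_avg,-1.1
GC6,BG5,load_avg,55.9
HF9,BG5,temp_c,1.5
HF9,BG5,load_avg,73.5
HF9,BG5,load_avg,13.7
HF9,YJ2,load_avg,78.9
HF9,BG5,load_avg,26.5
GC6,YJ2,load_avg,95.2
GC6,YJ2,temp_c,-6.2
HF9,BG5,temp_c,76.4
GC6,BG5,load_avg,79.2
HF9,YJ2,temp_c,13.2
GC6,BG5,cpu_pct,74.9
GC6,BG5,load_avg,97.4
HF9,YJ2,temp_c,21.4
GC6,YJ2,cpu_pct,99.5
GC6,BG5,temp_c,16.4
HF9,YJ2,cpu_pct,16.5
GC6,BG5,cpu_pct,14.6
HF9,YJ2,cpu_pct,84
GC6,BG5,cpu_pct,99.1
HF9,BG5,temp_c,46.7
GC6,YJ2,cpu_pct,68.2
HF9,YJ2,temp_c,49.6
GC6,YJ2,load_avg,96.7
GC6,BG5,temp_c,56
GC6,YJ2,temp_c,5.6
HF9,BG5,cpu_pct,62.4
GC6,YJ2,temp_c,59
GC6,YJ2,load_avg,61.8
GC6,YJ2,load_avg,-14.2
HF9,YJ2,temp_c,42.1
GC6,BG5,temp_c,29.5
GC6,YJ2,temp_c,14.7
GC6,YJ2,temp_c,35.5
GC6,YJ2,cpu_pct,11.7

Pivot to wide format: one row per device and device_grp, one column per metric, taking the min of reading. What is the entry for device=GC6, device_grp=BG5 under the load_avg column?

-6.6

Rows with device=GC6, device_grp=BG5 and metric=load_avg: reading values are 74, -6.6, 55.9, 79.2, 97.4.
min(74, -6.6, 55.9, 79.2, 97.4) = -6.6.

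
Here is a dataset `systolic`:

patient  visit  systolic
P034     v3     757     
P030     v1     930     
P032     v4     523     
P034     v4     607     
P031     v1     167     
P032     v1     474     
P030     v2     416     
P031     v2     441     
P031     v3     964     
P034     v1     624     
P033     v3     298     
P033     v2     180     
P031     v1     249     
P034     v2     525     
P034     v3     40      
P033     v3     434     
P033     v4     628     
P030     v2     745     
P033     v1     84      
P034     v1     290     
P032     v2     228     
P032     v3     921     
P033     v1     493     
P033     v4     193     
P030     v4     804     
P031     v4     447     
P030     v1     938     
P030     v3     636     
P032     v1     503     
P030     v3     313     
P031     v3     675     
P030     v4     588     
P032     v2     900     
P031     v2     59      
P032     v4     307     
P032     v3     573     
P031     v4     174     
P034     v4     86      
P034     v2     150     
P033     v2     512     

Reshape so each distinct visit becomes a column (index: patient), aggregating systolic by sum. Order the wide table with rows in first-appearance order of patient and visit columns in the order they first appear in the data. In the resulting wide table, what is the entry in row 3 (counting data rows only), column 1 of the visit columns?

1494

With rows in first-appearance order of patient, row 3 is patient=P032. visit columns in first-appearance order: v3, v1, v4, v2; column 1 is v3.
Long rows with patient=P032, visit=v3: 921 + 573 = 1494.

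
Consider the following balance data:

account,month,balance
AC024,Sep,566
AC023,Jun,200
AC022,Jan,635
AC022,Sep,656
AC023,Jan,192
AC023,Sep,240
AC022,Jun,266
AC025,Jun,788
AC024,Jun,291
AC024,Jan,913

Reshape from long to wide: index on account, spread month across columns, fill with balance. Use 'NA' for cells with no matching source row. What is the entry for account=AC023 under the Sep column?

240

The long row with account=AC023, month=Sep has balance=240.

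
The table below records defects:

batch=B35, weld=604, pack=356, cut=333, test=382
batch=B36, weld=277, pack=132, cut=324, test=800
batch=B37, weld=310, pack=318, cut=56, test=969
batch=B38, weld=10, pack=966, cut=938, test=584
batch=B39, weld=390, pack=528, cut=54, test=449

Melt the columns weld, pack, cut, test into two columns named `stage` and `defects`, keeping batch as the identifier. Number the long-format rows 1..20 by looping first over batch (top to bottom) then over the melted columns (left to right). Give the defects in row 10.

318

20 rows total (5 × 4). Row 10: index ⌊(10-1)/4⌋ = 2 into batch → B37; (10-1) mod 4 = 1 into the melted columns → pack.
So row 10 is (B37, pack, 318); defects = 318.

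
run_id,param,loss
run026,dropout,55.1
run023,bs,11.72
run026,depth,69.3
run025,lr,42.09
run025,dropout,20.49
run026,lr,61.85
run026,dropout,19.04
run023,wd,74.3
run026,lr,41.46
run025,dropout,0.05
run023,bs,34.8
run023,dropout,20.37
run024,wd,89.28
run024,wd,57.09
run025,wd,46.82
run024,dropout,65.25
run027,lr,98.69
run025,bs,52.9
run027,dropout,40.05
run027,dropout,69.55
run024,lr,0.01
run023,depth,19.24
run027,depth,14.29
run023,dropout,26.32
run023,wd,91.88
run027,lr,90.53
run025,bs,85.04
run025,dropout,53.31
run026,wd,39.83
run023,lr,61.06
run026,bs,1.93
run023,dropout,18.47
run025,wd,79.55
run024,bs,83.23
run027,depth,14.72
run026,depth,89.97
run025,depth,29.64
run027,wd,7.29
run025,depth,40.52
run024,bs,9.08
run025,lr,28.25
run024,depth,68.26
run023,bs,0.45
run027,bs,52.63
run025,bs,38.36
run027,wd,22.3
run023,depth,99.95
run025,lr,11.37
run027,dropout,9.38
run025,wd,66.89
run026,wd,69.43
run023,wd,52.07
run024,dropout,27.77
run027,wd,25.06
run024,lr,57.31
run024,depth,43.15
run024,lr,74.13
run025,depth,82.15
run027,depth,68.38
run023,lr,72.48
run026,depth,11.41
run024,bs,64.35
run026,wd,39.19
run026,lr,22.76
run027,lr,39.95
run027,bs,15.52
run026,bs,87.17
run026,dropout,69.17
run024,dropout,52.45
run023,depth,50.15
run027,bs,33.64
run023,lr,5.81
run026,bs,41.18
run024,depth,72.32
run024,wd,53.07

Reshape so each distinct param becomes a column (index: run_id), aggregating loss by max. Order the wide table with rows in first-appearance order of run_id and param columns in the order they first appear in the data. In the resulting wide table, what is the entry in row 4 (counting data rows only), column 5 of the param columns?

89.28

With rows in first-appearance order of run_id, row 4 is run_id=run024. param columns in first-appearance order: dropout, bs, depth, lr, wd; column 5 is wd.
Long rows with run_id=run024, param=wd: max(89.28, 57.09, 53.07) = 89.28.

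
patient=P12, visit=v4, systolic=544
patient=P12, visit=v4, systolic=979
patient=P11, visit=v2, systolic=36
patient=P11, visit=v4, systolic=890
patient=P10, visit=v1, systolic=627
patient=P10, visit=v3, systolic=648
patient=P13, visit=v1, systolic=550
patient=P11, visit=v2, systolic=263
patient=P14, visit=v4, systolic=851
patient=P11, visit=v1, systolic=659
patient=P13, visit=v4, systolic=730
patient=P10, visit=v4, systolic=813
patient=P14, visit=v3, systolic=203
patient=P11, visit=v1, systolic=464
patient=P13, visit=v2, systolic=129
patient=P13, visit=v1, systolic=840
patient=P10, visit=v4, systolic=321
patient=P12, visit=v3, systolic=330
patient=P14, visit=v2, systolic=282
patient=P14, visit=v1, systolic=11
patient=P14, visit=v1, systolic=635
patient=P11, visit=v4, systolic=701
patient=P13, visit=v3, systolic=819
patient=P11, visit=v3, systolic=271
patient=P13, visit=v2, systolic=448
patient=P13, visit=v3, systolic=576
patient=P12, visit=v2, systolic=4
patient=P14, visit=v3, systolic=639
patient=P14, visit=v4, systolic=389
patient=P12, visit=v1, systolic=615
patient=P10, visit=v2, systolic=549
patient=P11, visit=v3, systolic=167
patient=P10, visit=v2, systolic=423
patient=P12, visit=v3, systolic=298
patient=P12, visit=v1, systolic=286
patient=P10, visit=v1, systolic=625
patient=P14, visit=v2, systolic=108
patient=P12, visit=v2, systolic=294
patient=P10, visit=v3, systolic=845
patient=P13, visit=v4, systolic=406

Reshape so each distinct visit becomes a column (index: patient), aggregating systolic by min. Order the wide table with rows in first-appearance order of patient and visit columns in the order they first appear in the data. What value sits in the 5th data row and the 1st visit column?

With rows in first-appearance order of patient, row 5 is patient=P14. visit columns in first-appearance order: v4, v2, v1, v3; column 1 is v4.
Long rows with patient=P14, visit=v4: min(851, 389) = 389.

389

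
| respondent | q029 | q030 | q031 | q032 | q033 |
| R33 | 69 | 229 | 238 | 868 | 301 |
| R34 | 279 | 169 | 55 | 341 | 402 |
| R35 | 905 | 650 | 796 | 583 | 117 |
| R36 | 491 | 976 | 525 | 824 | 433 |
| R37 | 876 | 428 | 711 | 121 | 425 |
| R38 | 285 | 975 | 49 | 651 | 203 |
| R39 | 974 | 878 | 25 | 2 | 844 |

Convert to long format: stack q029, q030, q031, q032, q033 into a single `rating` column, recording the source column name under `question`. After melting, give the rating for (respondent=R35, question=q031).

Unpivoting turns each (respondent, wide-column) pair into one long row.
The wide cell at row R35, column q031 holds 796, so the long row (R35, q031) has rating=796.

796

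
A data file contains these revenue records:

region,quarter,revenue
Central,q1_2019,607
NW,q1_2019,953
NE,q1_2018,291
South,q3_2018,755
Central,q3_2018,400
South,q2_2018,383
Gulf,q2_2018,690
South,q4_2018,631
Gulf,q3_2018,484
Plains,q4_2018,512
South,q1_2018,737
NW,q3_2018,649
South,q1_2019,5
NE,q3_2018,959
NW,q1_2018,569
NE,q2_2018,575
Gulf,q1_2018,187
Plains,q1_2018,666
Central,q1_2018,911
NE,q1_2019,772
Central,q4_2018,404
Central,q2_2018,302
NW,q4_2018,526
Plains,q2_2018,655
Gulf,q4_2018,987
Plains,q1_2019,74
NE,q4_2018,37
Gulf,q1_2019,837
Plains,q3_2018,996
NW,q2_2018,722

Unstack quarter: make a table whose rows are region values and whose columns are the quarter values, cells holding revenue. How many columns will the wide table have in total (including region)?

6

1 column for region plus 5 distinct quarter values → 6 columns.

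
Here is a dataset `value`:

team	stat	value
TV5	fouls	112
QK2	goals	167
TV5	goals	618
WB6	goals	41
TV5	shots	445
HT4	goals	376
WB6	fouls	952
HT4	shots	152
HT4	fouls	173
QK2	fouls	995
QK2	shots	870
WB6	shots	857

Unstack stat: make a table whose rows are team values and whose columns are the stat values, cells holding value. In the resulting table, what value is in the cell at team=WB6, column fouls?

Wide layout: rows indexed by team, columns are the 3 distinct stat values (fouls, goals, shots).
Cell (team=WB6, stat=fouls) draws from the long row where team=WB6 and stat=fouls, which has value=952.

952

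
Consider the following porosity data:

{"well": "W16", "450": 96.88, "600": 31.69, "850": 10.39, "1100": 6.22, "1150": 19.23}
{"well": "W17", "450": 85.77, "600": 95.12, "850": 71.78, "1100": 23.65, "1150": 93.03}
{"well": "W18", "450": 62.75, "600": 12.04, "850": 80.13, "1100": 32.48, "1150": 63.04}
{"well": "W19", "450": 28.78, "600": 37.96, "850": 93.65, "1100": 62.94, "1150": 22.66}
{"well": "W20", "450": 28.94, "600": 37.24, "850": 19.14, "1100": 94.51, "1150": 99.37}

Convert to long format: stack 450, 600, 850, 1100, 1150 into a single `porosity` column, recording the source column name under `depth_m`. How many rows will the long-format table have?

25

5 well values × 5 melted columns = 25 rows.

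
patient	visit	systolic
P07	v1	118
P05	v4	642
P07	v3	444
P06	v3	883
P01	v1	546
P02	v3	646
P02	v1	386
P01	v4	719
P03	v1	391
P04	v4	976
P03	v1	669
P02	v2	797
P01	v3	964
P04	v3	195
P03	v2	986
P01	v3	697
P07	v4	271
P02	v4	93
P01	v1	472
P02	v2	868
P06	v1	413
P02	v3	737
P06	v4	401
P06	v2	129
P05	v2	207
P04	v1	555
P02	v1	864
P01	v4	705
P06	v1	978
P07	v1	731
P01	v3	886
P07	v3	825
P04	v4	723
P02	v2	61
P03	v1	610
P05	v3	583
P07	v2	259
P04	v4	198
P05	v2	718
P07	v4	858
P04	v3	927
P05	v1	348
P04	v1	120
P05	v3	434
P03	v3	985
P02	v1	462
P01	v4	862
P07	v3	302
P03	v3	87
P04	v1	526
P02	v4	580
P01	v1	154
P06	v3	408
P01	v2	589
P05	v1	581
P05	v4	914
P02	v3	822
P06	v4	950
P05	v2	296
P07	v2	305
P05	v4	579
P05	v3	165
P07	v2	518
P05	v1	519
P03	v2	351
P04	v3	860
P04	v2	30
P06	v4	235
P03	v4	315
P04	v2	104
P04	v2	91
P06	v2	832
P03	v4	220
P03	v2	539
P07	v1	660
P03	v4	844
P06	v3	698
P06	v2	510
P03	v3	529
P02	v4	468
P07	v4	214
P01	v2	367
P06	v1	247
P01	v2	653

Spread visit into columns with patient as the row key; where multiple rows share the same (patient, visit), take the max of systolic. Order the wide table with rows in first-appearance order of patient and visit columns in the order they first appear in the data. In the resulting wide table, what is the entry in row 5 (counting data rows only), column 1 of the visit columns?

864

With rows in first-appearance order of patient, row 5 is patient=P02. visit columns in first-appearance order: v1, v4, v3, v2; column 1 is v1.
Long rows with patient=P02, visit=v1: max(386, 864, 462) = 864.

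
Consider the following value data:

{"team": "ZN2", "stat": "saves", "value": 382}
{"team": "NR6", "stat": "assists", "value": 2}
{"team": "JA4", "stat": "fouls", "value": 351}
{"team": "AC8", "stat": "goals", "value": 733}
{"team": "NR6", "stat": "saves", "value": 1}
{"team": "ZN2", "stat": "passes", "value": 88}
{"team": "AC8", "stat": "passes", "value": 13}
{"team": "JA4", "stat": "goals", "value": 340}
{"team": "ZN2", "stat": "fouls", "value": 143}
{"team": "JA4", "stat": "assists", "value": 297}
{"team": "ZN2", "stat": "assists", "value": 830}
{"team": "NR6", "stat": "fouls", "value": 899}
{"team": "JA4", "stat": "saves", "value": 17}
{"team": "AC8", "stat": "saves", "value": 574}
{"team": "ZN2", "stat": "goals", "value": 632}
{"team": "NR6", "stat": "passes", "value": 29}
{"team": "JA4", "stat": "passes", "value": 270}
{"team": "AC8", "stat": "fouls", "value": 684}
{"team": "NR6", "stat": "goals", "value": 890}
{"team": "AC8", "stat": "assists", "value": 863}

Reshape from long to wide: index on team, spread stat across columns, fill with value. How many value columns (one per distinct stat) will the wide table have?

5 distinct stat values: goals, passes, fouls, assists, saves.

5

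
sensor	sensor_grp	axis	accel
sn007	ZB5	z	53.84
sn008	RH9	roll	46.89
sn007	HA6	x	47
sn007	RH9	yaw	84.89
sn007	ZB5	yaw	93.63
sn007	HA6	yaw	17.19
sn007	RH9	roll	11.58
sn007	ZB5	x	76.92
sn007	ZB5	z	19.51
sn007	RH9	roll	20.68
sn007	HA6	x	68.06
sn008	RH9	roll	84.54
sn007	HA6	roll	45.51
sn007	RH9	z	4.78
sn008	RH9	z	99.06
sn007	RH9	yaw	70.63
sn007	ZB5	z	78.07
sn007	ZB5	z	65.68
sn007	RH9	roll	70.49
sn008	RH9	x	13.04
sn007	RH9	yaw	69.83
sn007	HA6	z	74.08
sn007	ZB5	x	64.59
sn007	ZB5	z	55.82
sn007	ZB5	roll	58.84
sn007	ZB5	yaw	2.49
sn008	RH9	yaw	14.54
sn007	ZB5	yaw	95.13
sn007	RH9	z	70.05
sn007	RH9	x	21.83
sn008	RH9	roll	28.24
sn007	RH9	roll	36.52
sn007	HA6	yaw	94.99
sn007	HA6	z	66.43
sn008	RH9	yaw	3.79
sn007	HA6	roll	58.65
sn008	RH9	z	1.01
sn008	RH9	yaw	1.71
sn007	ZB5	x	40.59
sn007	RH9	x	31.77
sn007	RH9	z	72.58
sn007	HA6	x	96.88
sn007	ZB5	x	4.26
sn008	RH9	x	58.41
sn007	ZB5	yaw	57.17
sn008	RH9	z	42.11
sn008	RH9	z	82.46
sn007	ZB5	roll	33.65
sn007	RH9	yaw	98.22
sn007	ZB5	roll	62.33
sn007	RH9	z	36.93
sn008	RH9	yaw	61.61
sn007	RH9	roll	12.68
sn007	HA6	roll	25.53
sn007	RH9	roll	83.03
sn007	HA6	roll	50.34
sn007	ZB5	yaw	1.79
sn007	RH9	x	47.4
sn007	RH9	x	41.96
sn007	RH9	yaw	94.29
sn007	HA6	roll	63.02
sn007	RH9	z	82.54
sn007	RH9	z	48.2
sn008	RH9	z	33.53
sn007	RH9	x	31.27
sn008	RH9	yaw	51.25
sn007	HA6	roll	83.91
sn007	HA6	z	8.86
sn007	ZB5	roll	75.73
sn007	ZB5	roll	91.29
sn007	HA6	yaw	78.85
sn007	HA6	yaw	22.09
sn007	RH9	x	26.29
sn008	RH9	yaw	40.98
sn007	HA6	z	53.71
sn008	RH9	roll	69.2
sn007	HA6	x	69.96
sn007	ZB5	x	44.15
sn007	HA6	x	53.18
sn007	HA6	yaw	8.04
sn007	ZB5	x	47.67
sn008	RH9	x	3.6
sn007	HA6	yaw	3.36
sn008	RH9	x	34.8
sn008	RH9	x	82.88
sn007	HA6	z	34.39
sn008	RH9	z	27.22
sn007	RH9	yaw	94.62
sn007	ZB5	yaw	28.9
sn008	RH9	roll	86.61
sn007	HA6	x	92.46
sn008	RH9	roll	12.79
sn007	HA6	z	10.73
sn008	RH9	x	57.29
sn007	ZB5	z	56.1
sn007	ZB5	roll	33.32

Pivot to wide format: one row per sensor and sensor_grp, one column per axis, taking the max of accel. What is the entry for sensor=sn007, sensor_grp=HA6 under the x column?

96.88

Rows with sensor=sn007, sensor_grp=HA6 and axis=x: accel values are 47, 68.06, 96.88, 69.96, 53.18, 92.46.
max(47, 68.06, 96.88, 69.96, 53.18, 92.46) = 96.88.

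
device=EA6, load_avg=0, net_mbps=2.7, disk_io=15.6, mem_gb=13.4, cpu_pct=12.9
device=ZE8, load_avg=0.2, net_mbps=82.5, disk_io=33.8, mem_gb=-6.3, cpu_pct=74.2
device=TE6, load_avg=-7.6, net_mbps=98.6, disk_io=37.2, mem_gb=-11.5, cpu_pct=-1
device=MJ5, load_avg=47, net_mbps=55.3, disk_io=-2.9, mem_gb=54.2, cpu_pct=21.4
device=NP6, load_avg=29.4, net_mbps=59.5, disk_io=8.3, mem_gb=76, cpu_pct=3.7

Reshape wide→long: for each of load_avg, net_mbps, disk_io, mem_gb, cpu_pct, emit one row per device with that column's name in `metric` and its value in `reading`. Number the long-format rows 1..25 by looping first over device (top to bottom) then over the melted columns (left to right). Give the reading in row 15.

-1

25 rows total (5 × 5). Row 15: index ⌊(15-1)/5⌋ = 2 into device → TE6; (15-1) mod 5 = 4 into the melted columns → cpu_pct.
So row 15 is (TE6, cpu_pct, -1); reading = -1.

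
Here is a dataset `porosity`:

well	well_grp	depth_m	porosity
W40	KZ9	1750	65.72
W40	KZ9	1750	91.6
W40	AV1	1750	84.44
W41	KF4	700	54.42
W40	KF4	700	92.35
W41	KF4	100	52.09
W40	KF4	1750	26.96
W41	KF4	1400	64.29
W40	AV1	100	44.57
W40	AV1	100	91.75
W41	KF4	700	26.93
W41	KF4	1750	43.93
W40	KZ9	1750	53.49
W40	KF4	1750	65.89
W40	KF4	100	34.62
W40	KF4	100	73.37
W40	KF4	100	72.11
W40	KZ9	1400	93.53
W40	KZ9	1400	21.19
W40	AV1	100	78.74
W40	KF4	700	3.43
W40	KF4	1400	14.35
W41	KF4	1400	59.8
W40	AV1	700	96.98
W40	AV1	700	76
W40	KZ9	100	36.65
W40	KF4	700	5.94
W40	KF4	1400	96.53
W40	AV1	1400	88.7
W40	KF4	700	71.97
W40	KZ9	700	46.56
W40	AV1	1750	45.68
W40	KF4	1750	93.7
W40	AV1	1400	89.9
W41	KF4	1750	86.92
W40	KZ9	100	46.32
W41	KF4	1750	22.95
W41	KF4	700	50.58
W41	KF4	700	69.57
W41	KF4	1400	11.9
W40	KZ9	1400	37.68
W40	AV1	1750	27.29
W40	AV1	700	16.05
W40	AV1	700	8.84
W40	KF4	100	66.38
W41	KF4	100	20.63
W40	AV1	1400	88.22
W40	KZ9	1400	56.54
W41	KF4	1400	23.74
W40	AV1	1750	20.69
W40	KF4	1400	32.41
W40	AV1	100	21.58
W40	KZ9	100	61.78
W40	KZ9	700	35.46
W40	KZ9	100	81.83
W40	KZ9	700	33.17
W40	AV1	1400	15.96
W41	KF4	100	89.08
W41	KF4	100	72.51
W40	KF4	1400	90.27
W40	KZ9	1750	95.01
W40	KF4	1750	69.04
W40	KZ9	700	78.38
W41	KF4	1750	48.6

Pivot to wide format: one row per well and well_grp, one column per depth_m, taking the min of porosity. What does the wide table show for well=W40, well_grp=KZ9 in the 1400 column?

21.19

Rows with well=W40, well_grp=KZ9 and depth_m=1400: porosity values are 93.53, 21.19, 37.68, 56.54.
min(93.53, 21.19, 37.68, 56.54) = 21.19.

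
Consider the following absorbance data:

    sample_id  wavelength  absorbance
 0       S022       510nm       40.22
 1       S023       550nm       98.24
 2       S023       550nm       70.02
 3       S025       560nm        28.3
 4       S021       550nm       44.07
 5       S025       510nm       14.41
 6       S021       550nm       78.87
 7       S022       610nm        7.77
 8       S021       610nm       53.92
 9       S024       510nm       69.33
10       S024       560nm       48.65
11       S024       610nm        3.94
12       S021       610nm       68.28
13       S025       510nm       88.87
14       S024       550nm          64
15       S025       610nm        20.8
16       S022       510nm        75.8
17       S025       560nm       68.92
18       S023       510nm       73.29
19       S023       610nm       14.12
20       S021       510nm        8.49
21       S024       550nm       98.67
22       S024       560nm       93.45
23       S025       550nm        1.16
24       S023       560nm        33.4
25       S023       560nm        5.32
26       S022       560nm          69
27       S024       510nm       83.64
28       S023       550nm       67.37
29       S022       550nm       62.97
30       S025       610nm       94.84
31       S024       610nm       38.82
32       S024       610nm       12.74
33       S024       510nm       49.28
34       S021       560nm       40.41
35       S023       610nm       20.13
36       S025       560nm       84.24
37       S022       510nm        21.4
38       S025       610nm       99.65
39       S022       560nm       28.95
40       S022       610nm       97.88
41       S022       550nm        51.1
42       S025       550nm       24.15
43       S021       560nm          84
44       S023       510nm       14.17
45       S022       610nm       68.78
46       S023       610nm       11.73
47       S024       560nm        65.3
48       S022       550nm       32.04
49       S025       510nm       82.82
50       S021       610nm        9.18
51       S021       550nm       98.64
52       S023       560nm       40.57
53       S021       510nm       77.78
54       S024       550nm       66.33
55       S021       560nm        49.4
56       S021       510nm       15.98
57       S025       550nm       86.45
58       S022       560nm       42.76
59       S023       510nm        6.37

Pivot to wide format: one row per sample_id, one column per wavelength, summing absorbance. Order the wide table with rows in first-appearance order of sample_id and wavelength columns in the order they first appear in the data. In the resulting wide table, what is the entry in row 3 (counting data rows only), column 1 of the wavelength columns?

With rows in first-appearance order of sample_id, row 3 is sample_id=S025. wavelength columns in first-appearance order: 510nm, 550nm, 560nm, 610nm; column 1 is 510nm.
Long rows with sample_id=S025, wavelength=510nm: 14.41 + 88.87 + 82.82 = 186.10.

186.10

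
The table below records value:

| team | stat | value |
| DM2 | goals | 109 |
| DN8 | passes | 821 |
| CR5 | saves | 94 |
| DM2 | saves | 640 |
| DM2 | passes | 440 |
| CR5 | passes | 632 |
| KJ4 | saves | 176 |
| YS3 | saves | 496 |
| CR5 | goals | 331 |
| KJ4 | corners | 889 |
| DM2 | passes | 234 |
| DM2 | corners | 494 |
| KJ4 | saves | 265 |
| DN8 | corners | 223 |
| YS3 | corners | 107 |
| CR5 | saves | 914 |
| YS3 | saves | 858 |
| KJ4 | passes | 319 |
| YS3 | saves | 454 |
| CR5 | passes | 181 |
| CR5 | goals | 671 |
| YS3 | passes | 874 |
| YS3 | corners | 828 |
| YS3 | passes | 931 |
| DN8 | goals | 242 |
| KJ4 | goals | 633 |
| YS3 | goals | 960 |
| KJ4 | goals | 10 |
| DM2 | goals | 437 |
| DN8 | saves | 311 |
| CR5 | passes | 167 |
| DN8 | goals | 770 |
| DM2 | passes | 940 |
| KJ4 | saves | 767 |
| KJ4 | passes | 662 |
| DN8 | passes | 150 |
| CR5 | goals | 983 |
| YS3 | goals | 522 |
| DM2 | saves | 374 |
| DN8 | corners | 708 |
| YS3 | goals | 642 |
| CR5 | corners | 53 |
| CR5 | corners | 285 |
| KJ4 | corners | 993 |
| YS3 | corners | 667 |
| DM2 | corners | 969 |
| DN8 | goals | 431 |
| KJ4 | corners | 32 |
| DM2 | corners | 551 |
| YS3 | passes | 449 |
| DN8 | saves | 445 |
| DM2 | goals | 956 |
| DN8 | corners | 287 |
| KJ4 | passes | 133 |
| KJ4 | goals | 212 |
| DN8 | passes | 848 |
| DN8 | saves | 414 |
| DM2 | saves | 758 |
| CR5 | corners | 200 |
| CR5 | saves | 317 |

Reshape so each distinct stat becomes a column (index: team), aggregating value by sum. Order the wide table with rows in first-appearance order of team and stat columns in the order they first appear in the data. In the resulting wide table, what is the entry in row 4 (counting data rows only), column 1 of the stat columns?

855

With rows in first-appearance order of team, row 4 is team=KJ4. stat columns in first-appearance order: goals, passes, saves, corners; column 1 is goals.
Long rows with team=KJ4, stat=goals: 633 + 10 + 212 = 855.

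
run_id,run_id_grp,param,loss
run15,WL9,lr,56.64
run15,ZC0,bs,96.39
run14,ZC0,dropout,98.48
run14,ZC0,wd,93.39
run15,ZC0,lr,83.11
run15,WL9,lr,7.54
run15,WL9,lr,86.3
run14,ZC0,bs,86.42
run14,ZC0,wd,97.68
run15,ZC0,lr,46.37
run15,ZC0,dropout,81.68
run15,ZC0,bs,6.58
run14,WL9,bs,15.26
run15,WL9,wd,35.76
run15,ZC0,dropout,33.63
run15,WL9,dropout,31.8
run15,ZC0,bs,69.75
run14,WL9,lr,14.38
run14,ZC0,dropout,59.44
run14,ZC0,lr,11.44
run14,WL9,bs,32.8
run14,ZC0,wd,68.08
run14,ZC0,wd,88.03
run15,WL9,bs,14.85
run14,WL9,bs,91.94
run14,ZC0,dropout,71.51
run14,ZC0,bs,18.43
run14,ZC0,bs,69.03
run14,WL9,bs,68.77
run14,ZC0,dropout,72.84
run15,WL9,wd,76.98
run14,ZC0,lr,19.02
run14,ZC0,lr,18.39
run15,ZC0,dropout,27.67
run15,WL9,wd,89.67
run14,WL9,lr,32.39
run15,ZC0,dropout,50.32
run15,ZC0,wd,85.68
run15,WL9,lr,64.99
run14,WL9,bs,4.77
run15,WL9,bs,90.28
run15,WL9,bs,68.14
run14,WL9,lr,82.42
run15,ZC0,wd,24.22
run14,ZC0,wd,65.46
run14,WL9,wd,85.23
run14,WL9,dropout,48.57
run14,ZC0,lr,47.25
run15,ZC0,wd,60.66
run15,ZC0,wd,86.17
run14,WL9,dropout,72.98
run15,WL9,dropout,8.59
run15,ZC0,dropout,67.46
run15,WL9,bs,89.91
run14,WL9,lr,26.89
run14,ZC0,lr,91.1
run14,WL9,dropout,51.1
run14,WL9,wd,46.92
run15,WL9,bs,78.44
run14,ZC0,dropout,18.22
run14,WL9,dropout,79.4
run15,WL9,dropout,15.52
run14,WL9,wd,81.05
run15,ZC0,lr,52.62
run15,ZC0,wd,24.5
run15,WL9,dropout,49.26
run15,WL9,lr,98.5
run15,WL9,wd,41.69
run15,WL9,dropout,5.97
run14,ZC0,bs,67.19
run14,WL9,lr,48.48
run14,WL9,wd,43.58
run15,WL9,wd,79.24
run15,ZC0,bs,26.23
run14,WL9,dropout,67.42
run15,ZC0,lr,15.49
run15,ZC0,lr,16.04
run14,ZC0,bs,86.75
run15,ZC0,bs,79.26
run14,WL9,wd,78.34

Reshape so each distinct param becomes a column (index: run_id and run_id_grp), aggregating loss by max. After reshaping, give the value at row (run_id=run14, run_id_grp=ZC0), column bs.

86.75

Rows with run_id=run14, run_id_grp=ZC0 and param=bs: loss values are 86.42, 18.43, 69.03, 67.19, 86.75.
max(86.42, 18.43, 69.03, 67.19, 86.75) = 86.75.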